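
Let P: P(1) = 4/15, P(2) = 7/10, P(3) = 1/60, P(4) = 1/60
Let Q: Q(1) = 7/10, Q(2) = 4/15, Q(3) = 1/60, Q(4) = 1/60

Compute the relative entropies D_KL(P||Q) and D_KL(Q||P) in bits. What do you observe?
D_KL(P||Q) = 0.6033 bits, D_KL(Q||P) = 0.6033 bits. The two directions give the same value here, because Q is a self-inverse relabeling of P; in general KL divergence is asymmetric.

D_KL(P||Q) = Σ P(x) log₂(P(x)/Q(x))

Computing term by term:
  P(1)·log₂(P(1)/Q(1)) = (4/15)·log₂((4/15)/(7/10)) = -0.37128
  P(2)·log₂(P(2)/Q(2)) = (7/10)·log₂((7/10)/(4/15)) = 0.97462
  P(3)·log₂(P(3)/Q(3)) = (1/60)·log₂((1/60)/(1/60)) = 0.00000
  P(4)·log₂(P(4)/Q(4)) = (1/60)·log₂((1/60)/(1/60)) = 0.00000

D_KL(P||Q) = -0.37128 + 0.97462 + 0.00000 + 0.00000 = 0.60334 ≈ 0.6033 bits

D_KL(Q||P) = Σ Q(x) log₂(Q(x)/P(x))

Computing term by term:
  Q(1)·log₂(Q(1)/P(1)) = (7/10)·log₂((7/10)/(4/15)) = 0.97462
  Q(2)·log₂(Q(2)/P(2)) = (4/15)·log₂((4/15)/(7/10)) = -0.37128
  Q(3)·log₂(Q(3)/P(3)) = (1/60)·log₂((1/60)/(1/60)) = 0.00000
  Q(4)·log₂(Q(4)/P(4)) = (1/60)·log₂((1/60)/(1/60)) = 0.00000

D_KL(Q||P) = 0.97462 - 0.37128 + 0.00000 + 0.00000 = 0.60334 ≈ 0.6033 bits

These ARE equal here. Q is P with outcomes relabeled (Q(1) = P(2), Q(2) = P(1), Q(3) = P(4), Q(4) = P(3)) by a relabeling that is its own inverse, so the two sums contain exactly the same terms in a different order. This is a special case — KL divergence is not symmetric in general: D_KL(P||Q) ≠ D_KL(Q||P) for most P, Q.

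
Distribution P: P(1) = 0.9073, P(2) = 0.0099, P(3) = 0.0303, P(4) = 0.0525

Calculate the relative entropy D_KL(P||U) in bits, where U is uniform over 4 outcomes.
1.4307 bits

U(i) = 1/4 for all i

D_KL(P||U) = Σ P(x) log₂(P(x) / (1/4))
           = Σ P(x) log₂(P(x)) + log₂(4)
           = log₂(4) - H(P)

H(P) = -Σ P(x) log₂(P(x)):
  -P(1)·log₂(P(1)) = -(0.9073)·log₂(0.9073) = 0.12734
  -P(2)·log₂(P(2)) = -(0.0099)·log₂(0.0099) = 0.06592
  -P(3)·log₂(P(3)) = -(0.0303)·log₂(0.0303) = 0.15285
  -P(4)·log₂(P(4)) = -(0.0525)·log₂(0.0525) = 0.22321
H(P) = 0.12734 + 0.06592 + 0.15285 + 0.22321 = 0.56932 bits

log₂(4) = 2.00000 bits

D_KL(P||U) = 2.00000 - 0.56932 = 1.43068 ≈ 1.4307 bits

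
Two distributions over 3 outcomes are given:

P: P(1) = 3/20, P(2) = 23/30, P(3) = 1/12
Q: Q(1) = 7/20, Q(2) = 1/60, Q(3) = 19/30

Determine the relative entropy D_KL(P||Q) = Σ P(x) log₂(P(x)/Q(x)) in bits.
3.8075 bits

D_KL(P||Q) = Σ P(x) log₂(P(x)/Q(x))

Computing term by term:
  P(1)·log₂(P(1)/Q(1)) = (3/20)·log₂((3/20)/(7/20)) = -0.18336
  P(2)·log₂(P(2)/Q(2)) = (23/30)·log₂((23/30)/(1/60)) = 4.23473
  P(3)·log₂(P(3)/Q(3)) = (1/12)·log₂((1/12)/(19/30)) = -0.24383

D_KL(P||Q) = -0.18336 + 4.23473 - 0.24383 = 3.80754 ≈ 3.8075 bits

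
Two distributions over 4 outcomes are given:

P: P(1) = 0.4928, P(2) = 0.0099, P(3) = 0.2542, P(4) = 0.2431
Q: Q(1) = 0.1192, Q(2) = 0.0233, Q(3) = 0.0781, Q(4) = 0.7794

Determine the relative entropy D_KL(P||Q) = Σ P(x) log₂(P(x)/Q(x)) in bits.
1.0210 bits

D_KL(P||Q) = Σ P(x) log₂(P(x)/Q(x))

Computing term by term:
  P(1)·log₂(P(1)/Q(1)) = 0.4928·log₂(0.4928/0.1192) = 1.00907
  P(2)·log₂(P(2)/Q(2)) = 0.0099·log₂(0.0099/0.0233) = -0.01222
  P(3)·log₂(P(3)/Q(3)) = 0.2542·log₂(0.2542/0.0781) = 0.43279
  P(4)·log₂(P(4)/Q(4)) = 0.2431·log₂(0.2431/0.7794) = -0.40861

D_KL(P||Q) = 1.00907 - 0.01222 + 0.43279 - 0.40861 = 1.02103 ≈ 1.0210 bits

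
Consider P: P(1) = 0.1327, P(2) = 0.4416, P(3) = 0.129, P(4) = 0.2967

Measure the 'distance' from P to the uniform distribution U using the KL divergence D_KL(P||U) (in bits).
0.1914 bits

U(i) = 1/4 for all i

D_KL(P||U) = Σ P(x) log₂(P(x) / (1/4))
           = Σ P(x) log₂(P(x)) + log₂(4)
           = log₂(4) - H(P)

H(P) = -Σ P(x) log₂(P(x)):
  -P(1)·log₂(P(1)) = -(0.1327)·log₂(0.1327) = 0.38666
  -P(2)·log₂(P(2)) = -(0.4416)·log₂(0.4416) = 0.52073
  -P(3)·log₂(P(3)) = -(0.129)·log₂(0.129) = 0.38114
  -P(4)·log₂(P(4)) = -(0.2967)·log₂(0.2967) = 0.52009
H(P) = 0.38666 + 0.52073 + 0.38114 + 0.52009 = 1.80862 bits

log₂(4) = 2.00000 bits

D_KL(P||U) = 2.00000 - 1.80862 = 0.19138 ≈ 0.1914 bits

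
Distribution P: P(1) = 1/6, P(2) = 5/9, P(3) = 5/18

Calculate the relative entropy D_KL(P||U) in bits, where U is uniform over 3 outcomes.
0.1697 bits

U(i) = 1/3 for all i

D_KL(P||U) = Σ P(x) log₂(P(x) / (1/3))
           = Σ P(x) log₂(P(x)) + log₂(3)
           = log₂(3) - H(P)

H(P) = -Σ P(x) log₂(P(x)):
  -P(1)·log₂(P(1)) = -(1/6)·log₂(1/6) = 0.43083
  -P(2)·log₂(P(2)) = -(5/9)·log₂(5/9) = 0.47111
  -P(3)·log₂(P(3)) = -(5/18)·log₂(5/18) = 0.51333
H(P) = 0.43083 + 0.47111 + 0.51333 = 1.41527 bits

log₂(3) = 1.58496 bits

D_KL(P||U) = 1.58496 - 1.41527 = 0.16969 ≈ 0.1697 bits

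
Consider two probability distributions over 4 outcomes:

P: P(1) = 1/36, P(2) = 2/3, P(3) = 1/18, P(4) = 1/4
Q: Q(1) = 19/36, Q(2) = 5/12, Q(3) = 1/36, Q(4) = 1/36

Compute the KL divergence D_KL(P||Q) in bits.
1.1821 bits

D_KL(P||Q) = Σ P(x) log₂(P(x)/Q(x))

Computing term by term:
  P(1)·log₂(P(1)/Q(1)) = (1/36)·log₂((1/36)/(19/36)) = -0.11800
  P(2)·log₂(P(2)/Q(2)) = (2/3)·log₂((2/3)/(5/12)) = 0.45205
  P(3)·log₂(P(3)/Q(3)) = (1/18)·log₂((1/18)/(1/36)) = 0.05556
  P(4)·log₂(P(4)/Q(4)) = (1/4)·log₂((1/4)/(1/36)) = 0.79248

D_KL(P||Q) = -0.11800 + 0.45205 + 0.05556 + 0.79248 = 1.18209 ≈ 1.1821 bits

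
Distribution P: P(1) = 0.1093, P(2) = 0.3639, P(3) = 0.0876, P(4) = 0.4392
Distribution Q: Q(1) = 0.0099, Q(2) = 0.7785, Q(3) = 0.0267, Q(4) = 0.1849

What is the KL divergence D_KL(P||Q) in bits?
0.6778 bits

D_KL(P||Q) = Σ P(x) log₂(P(x)/Q(x))

Computing term by term:
  P(1)·log₂(P(1)/Q(1)) = 0.1093·log₂(0.1093/0.0099) = 0.37869
  P(2)·log₂(P(2)/Q(2)) = 0.3639·log₂(0.3639/0.7785) = -0.39925
  P(3)·log₂(P(3)/Q(3)) = 0.0876·log₂(0.0876/0.0267) = 0.15015
  P(4)·log₂(P(4)/Q(4)) = 0.4392·log₂(0.4392/0.1849) = 0.54818

D_KL(P||Q) = 0.37869 - 0.39925 + 0.15015 + 0.54818 = 0.67777 ≈ 0.6778 bits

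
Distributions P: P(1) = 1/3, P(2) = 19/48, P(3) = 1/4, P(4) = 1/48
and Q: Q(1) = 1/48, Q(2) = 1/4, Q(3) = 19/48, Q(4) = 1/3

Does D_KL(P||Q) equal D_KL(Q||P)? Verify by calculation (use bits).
D_KL(P||Q) = 1.3467 bits, D_KL(Q||P) = 1.3467 bits. Yes — for this pair D_KL(P||Q) = D_KL(Q||P).

D_KL(P||Q) = Σ P(x) log₂(P(x)/Q(x))

Computing term by term:
  P(1)·log₂(P(1)/Q(1)) = (1/3)·log₂((1/3)/(1/48)) = 1.33333
  P(2)·log₂(P(2)/Q(2)) = (19/48)·log₂((19/48)/(1/4)) = 0.26242
  P(3)·log₂(P(3)/Q(3)) = (1/4)·log₂((1/4)/(19/48)) = -0.16574
  P(4)·log₂(P(4)/Q(4)) = (1/48)·log₂((1/48)/(1/3)) = -0.08333

D_KL(P||Q) = 1.33333 + 0.26242 - 0.16574 - 0.08333 = 1.34668 ≈ 1.3467 bits

D_KL(Q||P) = Σ Q(x) log₂(Q(x)/P(x))

Computing term by term:
  Q(1)·log₂(Q(1)/P(1)) = (1/48)·log₂((1/48)/(1/3)) = -0.08333
  Q(2)·log₂(Q(2)/P(2)) = (1/4)·log₂((1/4)/(19/48)) = -0.16574
  Q(3)·log₂(Q(3)/P(3)) = (19/48)·log₂((19/48)/(1/4)) = 0.26242
  Q(4)·log₂(Q(4)/P(4)) = (1/3)·log₂((1/3)/(1/48)) = 1.33333

D_KL(Q||P) = -0.08333 - 0.16574 + 0.26242 + 1.33333 = 1.34668 ≈ 1.3467 bits

These ARE equal here. Q is P with outcomes relabeled (Q(1) = P(4), Q(2) = P(3), Q(3) = P(2), Q(4) = P(1)) by a relabeling that is its own inverse, so the two sums contain exactly the same terms in a different order. This is a special case — KL divergence is not symmetric in general: D_KL(P||Q) ≠ D_KL(Q||P) for most P, Q.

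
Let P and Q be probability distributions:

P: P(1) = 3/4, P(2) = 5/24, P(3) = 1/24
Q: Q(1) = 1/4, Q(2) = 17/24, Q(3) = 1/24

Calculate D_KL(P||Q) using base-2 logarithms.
0.8209 bits

D_KL(P||Q) = Σ P(x) log₂(P(x)/Q(x))

Computing term by term:
  P(1)·log₂(P(1)/Q(1)) = (3/4)·log₂((3/4)/(1/4)) = 1.18872
  P(2)·log₂(P(2)/Q(2)) = (5/24)·log₂((5/24)/(17/24)) = -0.36782
  P(3)·log₂(P(3)/Q(3)) = (1/24)·log₂((1/24)/(1/24)) = 0.00000

D_KL(P||Q) = 1.18872 - 0.36782 + 0.00000 = 0.82090 ≈ 0.8209 bits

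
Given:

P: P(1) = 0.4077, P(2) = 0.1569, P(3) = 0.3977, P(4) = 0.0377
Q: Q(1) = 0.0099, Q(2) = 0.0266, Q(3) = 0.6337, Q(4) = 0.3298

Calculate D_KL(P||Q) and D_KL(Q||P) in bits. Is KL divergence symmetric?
D_KL(P||Q) = 2.2033 bits, D_KL(Q||P) = 1.3366 bits. No, KL divergence is not symmetric.

D_KL(P||Q) = Σ P(x) log₂(P(x)/Q(x))

Computing term by term:
  P(1)·log₂(P(1)/Q(1)) = 0.4077·log₂(0.4077/0.0099) = 2.18688
  P(2)·log₂(P(2)/Q(2)) = 0.1569·log₂(0.1569/0.0266) = 0.40172
  P(3)·log₂(P(3)/Q(3)) = 0.3977·log₂(0.3977/0.6337) = -0.26730
  P(4)·log₂(P(4)/Q(4)) = 0.0377·log₂(0.0377/0.3298) = -0.11796

D_KL(P||Q) = 2.18688 + 0.40172 - 0.26730 - 0.11796 = 2.20334 ≈ 2.2033 bits

D_KL(Q||P) = Σ Q(x) log₂(Q(x)/P(x))

Computing term by term:
  Q(1)·log₂(Q(1)/P(1)) = 0.0099·log₂(0.0099/0.4077) = -0.05310
  Q(2)·log₂(Q(2)/P(2)) = 0.0266·log₂(0.0266/0.1569) = -0.06811
  Q(3)·log₂(Q(3)/P(3)) = 0.6337·log₂(0.6337/0.3977) = 0.42592
  Q(4)·log₂(Q(4)/P(4)) = 0.3298·log₂(0.3298/0.0377) = 1.03193

D_KL(Q||P) = -0.05310 - 0.06811 + 0.42592 + 1.03193 = 1.33664 ≈ 1.3366 bits

These are NOT equal (difference: 0.8667 bits). KL divergence is asymmetric: D_KL(P||Q) ≠ D_KL(Q||P) in general.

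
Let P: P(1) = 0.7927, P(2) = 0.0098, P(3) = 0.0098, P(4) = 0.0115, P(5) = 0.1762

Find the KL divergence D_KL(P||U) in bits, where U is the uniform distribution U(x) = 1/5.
1.4100 bits

U(i) = 1/5 for all i

D_KL(P||U) = Σ P(x) log₂(P(x) / (1/5))
           = Σ P(x) log₂(P(x)) + log₂(5)
           = log₂(5) - H(P)

H(P) = -Σ P(x) log₂(P(x)):
  -P(1)·log₂(P(1)) = -(0.7927)·log₂(0.7927) = 0.26568
  -P(2)·log₂(P(2)) = -(0.0098)·log₂(0.0098) = 0.06540
  -P(3)·log₂(P(3)) = -(0.0098)·log₂(0.0098) = 0.06540
  -P(4)·log₂(P(4)) = -(0.0115)·log₂(0.0115) = 0.07409
  -P(5)·log₂(P(5)) = -(0.1762)·log₂(0.1762) = 0.44133
H(P) = 0.26568 + 0.06540 + 0.06540 + 0.07409 + 0.44133 = 0.91190 bits

log₂(5) = 2.32193 bits

D_KL(P||U) = 2.32193 - 0.91190 = 1.41003 ≈ 1.4100 bits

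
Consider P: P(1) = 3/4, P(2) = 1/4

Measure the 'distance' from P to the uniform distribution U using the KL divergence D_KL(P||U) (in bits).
0.1887 bits

U(i) = 1/2 for all i

D_KL(P||U) = Σ P(x) log₂(P(x) / (1/2))
           = Σ P(x) log₂(P(x)) + log₂(2)
           = log₂(2) - H(P)

H(P) = -Σ P(x) log₂(P(x)):
  -P(1)·log₂(P(1)) = -(3/4)·log₂(3/4) = 0.31128
  -P(2)·log₂(P(2)) = -(1/4)·log₂(1/4) = 0.50000
H(P) = 0.31128 + 0.50000 = 0.81128 bits

log₂(2) = 1.00000 bits

D_KL(P||U) = 1.00000 - 0.81128 = 0.18872 ≈ 0.1887 bits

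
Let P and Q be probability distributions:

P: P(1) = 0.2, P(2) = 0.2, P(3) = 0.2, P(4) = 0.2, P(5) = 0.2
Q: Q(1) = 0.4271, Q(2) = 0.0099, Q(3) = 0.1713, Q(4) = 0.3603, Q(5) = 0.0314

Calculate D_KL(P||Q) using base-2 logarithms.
1.0575 bits

D_KL(P||Q) = Σ P(x) log₂(P(x)/Q(x))

Computing term by term:
  P(1)·log₂(P(1)/Q(1)) = 0.2·log₂(0.2/0.4271) = -0.21891
  P(2)·log₂(P(2)/Q(2)) = 0.2·log₂(0.2/0.0099) = 0.86729
  P(3)·log₂(P(3)/Q(3)) = 0.2·log₂(0.2/0.1713) = 0.04469
  P(4)·log₂(P(4)/Q(4)) = 0.2·log₂(0.2/0.3603) = -0.16984
  P(5)·log₂(P(5)/Q(5)) = 0.2·log₂(0.2/0.0314) = 0.53423

D_KL(P||Q) = -0.21891 + 0.86729 + 0.04469 - 0.16984 + 0.53423 = 1.05746 ≈ 1.0575 bits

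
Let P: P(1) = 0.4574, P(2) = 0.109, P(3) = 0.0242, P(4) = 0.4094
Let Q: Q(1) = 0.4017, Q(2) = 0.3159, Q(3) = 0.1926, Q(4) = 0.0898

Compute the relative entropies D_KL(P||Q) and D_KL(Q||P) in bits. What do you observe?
D_KL(P||Q) = 0.7420 bits, D_KL(Q||P) = 0.7895 bits. The two directions give different values (D_KL(Q||P) exceeds D_KL(P||Q) by 0.0475 bits): KL divergence is asymmetric.

D_KL(P||Q) = Σ P(x) log₂(P(x)/Q(x))

Computing term by term:
  P(1)·log₂(P(1)/Q(1)) = 0.4574·log₂(0.4574/0.4017) = 0.08569
  P(2)·log₂(P(2)/Q(2)) = 0.109·log₂(0.109/0.3159) = -0.16733
  P(3)·log₂(P(3)/Q(3)) = 0.0242·log₂(0.0242/0.1926) = -0.07242
  P(4)·log₂(P(4)/Q(4)) = 0.4094·log₂(0.4094/0.0898) = 0.89606

D_KL(P||Q) = 0.08569 - 0.16733 - 0.07242 + 0.89606 = 0.74200 ≈ 0.7420 bits

D_KL(Q||P) = Σ Q(x) log₂(Q(x)/P(x))

Computing term by term:
  Q(1)·log₂(Q(1)/P(1)) = 0.4017·log₂(0.4017/0.4574) = -0.07525
  Q(2)·log₂(Q(2)/P(2)) = 0.3159·log₂(0.3159/0.109) = 0.48495
  Q(3)·log₂(Q(3)/P(3)) = 0.1926·log₂(0.1926/0.0242) = 0.57636
  Q(4)·log₂(Q(4)/P(4)) = 0.0898·log₂(0.0898/0.4094) = -0.19655

D_KL(Q||P) = -0.07525 + 0.48495 + 0.57636 - 0.19655 = 0.78951 ≈ 0.7895 bits

These are NOT equal (difference: 0.0475 bits). KL divergence is asymmetric: D_KL(P||Q) ≠ D_KL(Q||P) in general.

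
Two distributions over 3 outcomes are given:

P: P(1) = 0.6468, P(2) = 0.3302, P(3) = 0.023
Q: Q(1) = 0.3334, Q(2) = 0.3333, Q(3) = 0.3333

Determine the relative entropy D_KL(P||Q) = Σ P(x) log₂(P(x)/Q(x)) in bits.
0.5252 bits

D_KL(P||Q) = Σ P(x) log₂(P(x)/Q(x))

Computing term by term:
  P(1)·log₂(P(1)/Q(1)) = 0.6468·log₂(0.6468/0.3334) = 0.61838
  P(2)·log₂(P(2)/Q(2)) = 0.3302·log₂(0.3302/0.3333) = -0.00445
  P(3)·log₂(P(3)/Q(3)) = 0.023·log₂(0.023/0.3333) = -0.08871

D_KL(P||Q) = 0.61838 - 0.00445 - 0.08871 = 0.52522 ≈ 0.5252 bits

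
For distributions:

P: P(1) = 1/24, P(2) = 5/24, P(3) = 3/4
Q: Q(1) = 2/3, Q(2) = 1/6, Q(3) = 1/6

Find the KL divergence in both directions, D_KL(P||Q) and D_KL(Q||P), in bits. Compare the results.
D_KL(P||Q) = 1.5278 bits, D_KL(Q||P) = 2.2514 bits. D_KL(Q||P) is larger than D_KL(P||Q) by 0.7236 bits; the two directions differ.

D_KL(P||Q) = Σ P(x) log₂(P(x)/Q(x))

Computing term by term:
  P(1)·log₂(P(1)/Q(1)) = (1/24)·log₂((1/24)/(2/3)) = -0.16667
  P(2)·log₂(P(2)/Q(2)) = (5/24)·log₂((5/24)/(1/6)) = 0.06707
  P(3)·log₂(P(3)/Q(3)) = (3/4)·log₂((3/4)/(1/6)) = 1.62744

D_KL(P||Q) = -0.16667 + 0.06707 + 1.62744 = 1.52784 ≈ 1.5278 bits

D_KL(Q||P) = Σ Q(x) log₂(Q(x)/P(x))

Computing term by term:
  Q(1)·log₂(Q(1)/P(1)) = (2/3)·log₂((2/3)/(1/24)) = 2.66667
  Q(2)·log₂(Q(2)/P(2)) = (1/6)·log₂((1/6)/(5/24)) = -0.05365
  Q(3)·log₂(Q(3)/P(3)) = (1/6)·log₂((1/6)/(3/4)) = -0.36165

D_KL(Q||P) = 2.66667 - 0.05365 - 0.36165 = 2.25137 ≈ 2.2514 bits

These are NOT equal (difference: 0.7236 bits). KL divergence is asymmetric: D_KL(P||Q) ≠ D_KL(Q||P) in general.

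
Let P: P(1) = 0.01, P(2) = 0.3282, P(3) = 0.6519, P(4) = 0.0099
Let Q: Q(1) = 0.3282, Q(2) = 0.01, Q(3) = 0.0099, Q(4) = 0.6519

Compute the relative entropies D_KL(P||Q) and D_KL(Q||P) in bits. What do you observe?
D_KL(P||Q) = 5.4810 bits, D_KL(Q||P) = 5.4810 bits. The two directions give the same value here, because Q is a self-inverse relabeling of P; in general KL divergence is asymmetric.

D_KL(P||Q) = Σ P(x) log₂(P(x)/Q(x))

Computing term by term:
  P(1)·log₂(P(1)/Q(1)) = 0.01·log₂(0.01/0.3282) = -0.05037
  P(2)·log₂(P(2)/Q(2)) = 0.3282·log₂(0.3282/0.01) = 1.65298
  P(3)·log₂(P(3)/Q(3)) = 0.6519·log₂(0.6519/0.0099) = 3.93818
  P(4)·log₂(P(4)/Q(4)) = 0.0099·log₂(0.0099/0.6519) = -0.05981

D_KL(P||Q) = -0.05037 + 1.65298 + 3.93818 - 0.05981 = 5.48098 ≈ 5.4810 bits

D_KL(Q||P) = Σ Q(x) log₂(Q(x)/P(x))

Computing term by term:
  Q(1)·log₂(Q(1)/P(1)) = 0.3282·log₂(0.3282/0.01) = 1.65298
  Q(2)·log₂(Q(2)/P(2)) = 0.01·log₂(0.01/0.3282) = -0.05037
  Q(3)·log₂(Q(3)/P(3)) = 0.0099·log₂(0.0099/0.6519) = -0.05981
  Q(4)·log₂(Q(4)/P(4)) = 0.6519·log₂(0.6519/0.0099) = 3.93818

D_KL(Q||P) = 1.65298 - 0.05037 - 0.05981 + 3.93818 = 5.48098 ≈ 5.4810 bits

These ARE equal here. Q is P with outcomes relabeled (Q(1) = P(2), Q(2) = P(1), Q(3) = P(4), Q(4) = P(3)) by a relabeling that is its own inverse, so the two sums contain exactly the same terms in a different order. This is a special case — KL divergence is not symmetric in general: D_KL(P||Q) ≠ D_KL(Q||P) for most P, Q.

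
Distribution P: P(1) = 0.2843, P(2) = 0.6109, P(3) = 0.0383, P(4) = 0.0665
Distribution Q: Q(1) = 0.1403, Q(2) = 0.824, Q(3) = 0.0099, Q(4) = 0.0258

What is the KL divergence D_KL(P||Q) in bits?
0.1915 bits

D_KL(P||Q) = Σ P(x) log₂(P(x)/Q(x))

Computing term by term:
  P(1)·log₂(P(1)/Q(1)) = 0.2843·log₂(0.2843/0.1403) = 0.28967
  P(2)·log₂(P(2)/Q(2)) = 0.6109·log₂(0.6109/0.824) = -0.26373
  P(3)·log₂(P(3)/Q(3)) = 0.0383·log₂(0.0383/0.0099) = 0.07476
  P(4)·log₂(P(4)/Q(4)) = 0.0665·log₂(0.0665/0.0258) = 0.09084

D_KL(P||Q) = 0.28967 - 0.26373 + 0.07476 + 0.09084 = 0.19154 ≈ 0.1915 bits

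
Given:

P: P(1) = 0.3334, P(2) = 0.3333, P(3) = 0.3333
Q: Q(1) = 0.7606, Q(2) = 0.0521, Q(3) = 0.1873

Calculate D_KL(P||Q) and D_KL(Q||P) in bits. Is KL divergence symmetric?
D_KL(P||Q) = 0.7728 bits, D_KL(Q||P) = 0.6098 bits. No, KL divergence is not symmetric.

D_KL(P||Q) = Σ P(x) log₂(P(x)/Q(x))

Computing term by term:
  P(1)·log₂(P(1)/Q(1)) = 0.3334·log₂(0.3334/0.7606) = -0.39671
  P(2)·log₂(P(2)/Q(2)) = 0.3333·log₂(0.3333/0.0521) = 0.89240
  P(3)·log₂(P(3)/Q(3)) = 0.3333·log₂(0.3333/0.1873) = 0.27713

D_KL(P||Q) = -0.39671 + 0.89240 + 0.27713 = 0.77282 ≈ 0.7728 bits

D_KL(Q||P) = Σ Q(x) log₂(Q(x)/P(x))

Computing term by term:
  Q(1)·log₂(Q(1)/P(1)) = 0.7606·log₂(0.7606/0.3334) = 0.90503
  Q(2)·log₂(Q(2)/P(2)) = 0.0521·log₂(0.0521/0.3333) = -0.13950
  Q(3)·log₂(Q(3)/P(3)) = 0.1873·log₂(0.1873/0.3333) = -0.15573

D_KL(Q||P) = 0.90503 - 0.13950 - 0.15573 = 0.60980 ≈ 0.6098 bits

These are NOT equal (difference: 0.1630 bits). KL divergence is asymmetric: D_KL(P||Q) ≠ D_KL(Q||P) in general.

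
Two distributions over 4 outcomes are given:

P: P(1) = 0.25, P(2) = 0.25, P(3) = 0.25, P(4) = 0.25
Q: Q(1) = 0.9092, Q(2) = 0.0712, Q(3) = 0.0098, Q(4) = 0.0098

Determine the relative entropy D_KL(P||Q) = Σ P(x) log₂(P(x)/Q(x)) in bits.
2.3238 bits

D_KL(P||Q) = Σ P(x) log₂(P(x)/Q(x))

Computing term by term:
  P(1)·log₂(P(1)/Q(1)) = 0.25·log₂(0.25/0.9092) = -0.46567
  P(2)·log₂(P(2)/Q(2)) = 0.25·log₂(0.25/0.0712) = 0.45299
  P(3)·log₂(P(3)/Q(3)) = 0.25·log₂(0.25/0.0098) = 1.16825
  P(4)·log₂(P(4)/Q(4)) = 0.25·log₂(0.25/0.0098) = 1.16825

D_KL(P||Q) = -0.46567 + 0.45299 + 1.16825 + 1.16825 = 2.32382 ≈ 2.3238 bits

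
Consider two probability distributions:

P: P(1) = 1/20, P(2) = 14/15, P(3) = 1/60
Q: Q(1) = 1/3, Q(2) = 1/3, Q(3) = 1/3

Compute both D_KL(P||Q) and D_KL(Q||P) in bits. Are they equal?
D_KL(P||Q) = 1.1775 bits, D_KL(Q||P) = 1.8578 bits. No, they are not equal.

D_KL(P||Q) = Σ P(x) log₂(P(x)/Q(x))

Computing term by term:
  P(1)·log₂(P(1)/Q(1)) = (1/20)·log₂((1/20)/(1/3)) = -0.13685
  P(2)·log₂(P(2)/Q(2)) = (14/15)·log₂((14/15)/(1/3)) = 1.38640
  P(3)·log₂(P(3)/Q(3)) = (1/60)·log₂((1/60)/(1/3)) = -0.07203

D_KL(P||Q) = -0.13685 + 1.38640 - 0.07203 = 1.17752 ≈ 1.1775 bits

D_KL(Q||P) = Σ Q(x) log₂(Q(x)/P(x))

Computing term by term:
  Q(1)·log₂(Q(1)/P(1)) = (1/3)·log₂((1/3)/(1/20)) = 0.91232
  Q(2)·log₂(Q(2)/P(2)) = (1/3)·log₂((1/3)/(14/15)) = -0.49514
  Q(3)·log₂(Q(3)/P(3)) = (1/3)·log₂((1/3)/(1/60)) = 1.44064

D_KL(Q||P) = 0.91232 - 0.49514 + 1.44064 = 1.85782 ≈ 1.8578 bits

These are NOT equal (difference: 0.6803 bits). KL divergence is asymmetric: D_KL(P||Q) ≠ D_KL(Q||P) in general.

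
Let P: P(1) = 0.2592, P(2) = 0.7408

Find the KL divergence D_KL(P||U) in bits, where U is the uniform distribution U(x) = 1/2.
0.1745 bits

U(i) = 1/2 for all i

D_KL(P||U) = Σ P(x) log₂(P(x) / (1/2))
           = Σ P(x) log₂(P(x)) + log₂(2)
           = log₂(2) - H(P)

H(P) = -Σ P(x) log₂(P(x)):
  -P(1)·log₂(P(1)) = -(0.2592)·log₂(0.2592) = 0.50489
  -P(2)·log₂(P(2)) = -(0.7408)·log₂(0.7408) = 0.32065
H(P) = 0.50489 + 0.32065 = 0.82554 bits

log₂(2) = 1.00000 bits

D_KL(P||U) = 1.00000 - 0.82554 = 0.17446 ≈ 0.1745 bits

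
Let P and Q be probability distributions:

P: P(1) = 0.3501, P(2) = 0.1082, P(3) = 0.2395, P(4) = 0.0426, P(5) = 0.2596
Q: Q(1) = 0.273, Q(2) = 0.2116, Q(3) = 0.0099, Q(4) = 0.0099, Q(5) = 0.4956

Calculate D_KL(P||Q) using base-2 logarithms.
0.9693 bits

D_KL(P||Q) = Σ P(x) log₂(P(x)/Q(x))

Computing term by term:
  P(1)·log₂(P(1)/Q(1)) = 0.3501·log₂(0.3501/0.273) = 0.12564
  P(2)·log₂(P(2)/Q(2)) = 0.1082·log₂(0.1082/0.2116) = -0.10470
  P(3)·log₂(P(3)/Q(3)) = 0.2395·log₂(0.2395/0.0099) = 1.10085
  P(4)·log₂(P(4)/Q(4)) = 0.0426·log₂(0.0426/0.0099) = 0.08969
  P(5)·log₂(P(5)/Q(5)) = 0.2596·log₂(0.2596/0.4956) = -0.24218

D_KL(P||Q) = 0.12564 - 0.10470 + 1.10085 + 0.08969 - 0.24218 = 0.96930 ≈ 0.9693 bits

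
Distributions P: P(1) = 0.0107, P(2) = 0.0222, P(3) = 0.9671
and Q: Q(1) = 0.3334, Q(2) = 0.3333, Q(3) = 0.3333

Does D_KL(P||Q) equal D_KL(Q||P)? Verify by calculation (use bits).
D_KL(P||Q) = 1.3464 bits, D_KL(Q||P) = 2.4446 bits. No — D_KL(P||Q) ≠ D_KL(Q||P) for this pair.

D_KL(P||Q) = Σ P(x) log₂(P(x)/Q(x))

Computing term by term:
  P(1)·log₂(P(1)/Q(1)) = 0.0107·log₂(0.0107/0.3334) = -0.05309
  P(2)·log₂(P(2)/Q(2)) = 0.0222·log₂(0.0222/0.3333) = -0.08676
  P(3)·log₂(P(3)/Q(3)) = 0.9671·log₂(0.9671/0.3333) = 1.48628

D_KL(P||Q) = -0.05309 - 0.08676 + 1.48628 = 1.34643 ≈ 1.3464 bits

D_KL(Q||P) = Σ Q(x) log₂(Q(x)/P(x))

Computing term by term:
  Q(1)·log₂(Q(1)/P(1)) = 0.3334·log₂(0.3334/0.0107) = 1.65419
  Q(2)·log₂(Q(2)/P(2)) = 0.3333·log₂(0.3333/0.0222) = 1.30260
  Q(3)·log₂(Q(3)/P(3)) = 0.3333·log₂(0.3333/0.9671) = -0.51223

D_KL(Q||P) = 1.65419 + 1.30260 - 0.51223 = 2.44456 ≈ 2.4446 bits

These are NOT equal (difference: 1.0982 bits). KL divergence is asymmetric: D_KL(P||Q) ≠ D_KL(Q||P) in general.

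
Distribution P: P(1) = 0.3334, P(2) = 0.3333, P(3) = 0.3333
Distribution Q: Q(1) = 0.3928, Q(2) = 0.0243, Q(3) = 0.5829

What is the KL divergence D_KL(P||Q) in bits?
0.9115 bits

D_KL(P||Q) = Σ P(x) log₂(P(x)/Q(x))

Computing term by term:
  P(1)·log₂(P(1)/Q(1)) = 0.3334·log₂(0.3334/0.3928) = -0.07886
  P(2)·log₂(P(2)/Q(2)) = 0.3333·log₂(0.3333/0.0243) = 1.25914
  P(3)·log₂(P(3)/Q(3)) = 0.3333·log₂(0.3333/0.5829) = -0.26878

D_KL(P||Q) = -0.07886 + 1.25914 - 0.26878 = 0.91150 ≈ 0.9115 bits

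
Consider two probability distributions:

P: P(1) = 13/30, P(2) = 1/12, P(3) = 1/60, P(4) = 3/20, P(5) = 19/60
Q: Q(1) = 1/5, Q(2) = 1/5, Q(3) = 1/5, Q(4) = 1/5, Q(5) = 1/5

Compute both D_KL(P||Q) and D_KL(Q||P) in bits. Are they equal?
D_KL(P||Q) = 0.4661 bits, D_KL(Q||P) = 0.6969 bits. No, they are not equal.

D_KL(P||Q) = Σ P(x) log₂(P(x)/Q(x))

Computing term by term:
  P(1)·log₂(P(1)/Q(1)) = (13/30)·log₂((13/30)/(1/5)) = 0.48337
  P(2)·log₂(P(2)/Q(2)) = (1/12)·log₂((1/12)/(1/5)) = -0.10525
  P(3)·log₂(P(3)/Q(3)) = (1/60)·log₂((1/60)/(1/5)) = -0.05975
  P(4)·log₂(P(4)/Q(4)) = (3/20)·log₂((3/20)/(1/5)) = -0.06226
  P(5)·log₂(P(5)/Q(5)) = (19/60)·log₂((19/60)/(1/5)) = 0.20994

D_KL(P||Q) = 0.48337 - 0.10525 - 0.05975 - 0.06226 + 0.20994 = 0.46605 ≈ 0.4661 bits

D_KL(Q||P) = Σ Q(x) log₂(Q(x)/P(x))

Computing term by term:
  Q(1)·log₂(Q(1)/P(1)) = (1/5)·log₂((1/5)/(13/30)) = -0.22310
  Q(2)·log₂(Q(2)/P(2)) = (1/5)·log₂((1/5)/(1/12)) = 0.25261
  Q(3)·log₂(Q(3)/P(3)) = (1/5)·log₂((1/5)/(1/60)) = 0.71699
  Q(4)·log₂(Q(4)/P(4)) = (1/5)·log₂((1/5)/(3/20)) = 0.08301
  Q(5)·log₂(Q(5)/P(5)) = (1/5)·log₂((1/5)/(19/60)) = -0.13259

D_KL(Q||P) = -0.22310 + 0.25261 + 0.71699 + 0.08301 - 0.13259 = 0.69692 ≈ 0.6969 bits

These are NOT equal (difference: 0.2308 bits). KL divergence is asymmetric: D_KL(P||Q) ≠ D_KL(Q||P) in general.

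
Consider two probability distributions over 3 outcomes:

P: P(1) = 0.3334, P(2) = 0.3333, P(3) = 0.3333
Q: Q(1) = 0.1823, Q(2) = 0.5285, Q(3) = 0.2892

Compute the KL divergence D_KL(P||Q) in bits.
0.1369 bits

D_KL(P||Q) = Σ P(x) log₂(P(x)/Q(x))

Computing term by term:
  P(1)·log₂(P(1)/Q(1)) = 0.3334·log₂(0.3334/0.1823) = 0.29037
  P(2)·log₂(P(2)/Q(2)) = 0.3333·log₂(0.3333/0.5285) = -0.22167
  P(3)·log₂(P(3)/Q(3)) = 0.3333·log₂(0.3333/0.2892) = 0.06824

D_KL(P||Q) = 0.29037 - 0.22167 + 0.06824 = 0.13694 ≈ 0.1369 bits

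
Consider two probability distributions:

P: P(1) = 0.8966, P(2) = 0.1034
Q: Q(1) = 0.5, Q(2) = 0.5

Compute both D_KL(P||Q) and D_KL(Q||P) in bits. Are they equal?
D_KL(P||Q) = 0.5203 bits, D_KL(Q||P) = 0.7156 bits. No, they are not equal.

D_KL(P||Q) = Σ P(x) log₂(P(x)/Q(x))

Computing term by term:
  P(1)·log₂(P(1)/Q(1)) = 0.8966·log₂(0.8966/0.5) = 0.75542
  P(2)·log₂(P(2)/Q(2)) = 0.1034·log₂(0.1034/0.5) = -0.23510

D_KL(P||Q) = 0.75542 - 0.23510 = 0.52032 ≈ 0.5203 bits

D_KL(Q||P) = Σ Q(x) log₂(Q(x)/P(x))

Computing term by term:
  Q(1)·log₂(Q(1)/P(1)) = 0.5·log₂(0.5/0.8966) = -0.42127
  Q(2)·log₂(Q(2)/P(2)) = 0.5·log₂(0.5/0.1034) = 1.13685

D_KL(Q||P) = -0.42127 + 1.13685 = 0.71558 ≈ 0.7156 bits

These are NOT equal (difference: 0.1953 bits). KL divergence is asymmetric: D_KL(P||Q) ≠ D_KL(Q||P) in general.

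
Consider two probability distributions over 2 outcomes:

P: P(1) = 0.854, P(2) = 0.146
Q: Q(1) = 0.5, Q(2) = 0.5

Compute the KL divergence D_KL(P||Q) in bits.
0.4003 bits

D_KL(P||Q) = Σ P(x) log₂(P(x)/Q(x))

Computing term by term:
  P(1)·log₂(P(1)/Q(1)) = 0.854·log₂(0.854/0.5) = 0.65955
  P(2)·log₂(P(2)/Q(2)) = 0.146·log₂(0.146/0.5) = -0.25929

D_KL(P||Q) = 0.65955 - 0.25929 = 0.40026 ≈ 0.4003 bits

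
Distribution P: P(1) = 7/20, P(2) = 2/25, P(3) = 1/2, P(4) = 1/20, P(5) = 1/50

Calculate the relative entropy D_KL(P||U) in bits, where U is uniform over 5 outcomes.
0.6713 bits

U(i) = 1/5 for all i

D_KL(P||U) = Σ P(x) log₂(P(x) / (1/5))
           = Σ P(x) log₂(P(x)) + log₂(5)
           = log₂(5) - H(P)

H(P) = -Σ P(x) log₂(P(x)):
  -P(1)·log₂(P(1)) = -(7/20)·log₂(7/20) = 0.53010
  -P(2)·log₂(P(2)) = -(2/25)·log₂(2/25) = 0.29151
  -P(3)·log₂(P(3)) = -(1/2)·log₂(1/2) = 0.50000
  -P(4)·log₂(P(4)) = -(1/20)·log₂(1/20) = 0.21610
  -P(5)·log₂(P(5)) = -(1/50)·log₂(1/50) = 0.11288
H(P) = 0.53010 + 0.29151 + 0.50000 + 0.21610 + 0.11288 = 1.65059 bits

log₂(5) = 2.32193 bits

D_KL(P||U) = 2.32193 - 1.65059 = 0.67134 ≈ 0.6713 bits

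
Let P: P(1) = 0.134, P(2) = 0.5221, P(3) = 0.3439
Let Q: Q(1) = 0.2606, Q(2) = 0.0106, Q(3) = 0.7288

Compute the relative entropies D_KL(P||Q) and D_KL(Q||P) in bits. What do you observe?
D_KL(P||Q) = 2.4341 bits, D_KL(Q||P) = 0.9802 bits. The two directions give different values (D_KL(P||Q) exceeds D_KL(Q||P) by 1.4539 bits): KL divergence is asymmetric.

D_KL(P||Q) = Σ P(x) log₂(P(x)/Q(x))

Computing term by term:
  P(1)·log₂(P(1)/Q(1)) = 0.134·log₂(0.134/0.2606) = -0.12859
  P(2)·log₂(P(2)/Q(2)) = 0.5221·log₂(0.5221/0.0106) = 2.93535
  P(3)·log₂(P(3)/Q(3)) = 0.3439·log₂(0.3439/0.7288) = -0.37263

D_KL(P||Q) = -0.12859 + 2.93535 - 0.37263 = 2.43413 ≈ 2.4341 bits

D_KL(Q||P) = Σ Q(x) log₂(Q(x)/P(x))

Computing term by term:
  Q(1)·log₂(Q(1)/P(1)) = 0.2606·log₂(0.2606/0.134) = 0.25007
  Q(2)·log₂(Q(2)/P(2)) = 0.0106·log₂(0.0106/0.5221) = -0.05960
  Q(3)·log₂(Q(3)/P(3)) = 0.7288·log₂(0.7288/0.3439) = 0.78968

D_KL(Q||P) = 0.25007 - 0.05960 + 0.78968 = 0.98015 ≈ 0.9802 bits

These are NOT equal (difference: 1.4539 bits). KL divergence is asymmetric: D_KL(P||Q) ≠ D_KL(Q||P) in general.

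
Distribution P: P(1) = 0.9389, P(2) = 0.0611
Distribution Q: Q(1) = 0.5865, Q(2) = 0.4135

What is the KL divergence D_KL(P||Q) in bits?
0.4688 bits

D_KL(P||Q) = Σ P(x) log₂(P(x)/Q(x))

Computing term by term:
  P(1)·log₂(P(1)/Q(1)) = 0.9389·log₂(0.9389/0.5865) = 0.63736
  P(2)·log₂(P(2)/Q(2)) = 0.0611·log₂(0.0611/0.4135) = -0.16855

D_KL(P||Q) = 0.63736 - 0.16855 = 0.46881 ≈ 0.4688 bits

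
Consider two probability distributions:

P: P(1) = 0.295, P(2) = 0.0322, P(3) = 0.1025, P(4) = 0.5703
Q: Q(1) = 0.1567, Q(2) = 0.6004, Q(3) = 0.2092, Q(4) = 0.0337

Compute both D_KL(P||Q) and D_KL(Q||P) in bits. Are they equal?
D_KL(P||Q) = 2.3552 bits, D_KL(Q||P) = 2.4689 bits. No, they are not equal.

D_KL(P||Q) = Σ P(x) log₂(P(x)/Q(x))

Computing term by term:
  P(1)·log₂(P(1)/Q(1)) = 0.295·log₂(0.295/0.1567) = 0.26925
  P(2)·log₂(P(2)/Q(2)) = 0.0322·log₂(0.0322/0.6004) = -0.13591
  P(3)·log₂(P(3)/Q(3)) = 0.1025·log₂(0.1025/0.2092) = -0.10550
  P(4)·log₂(P(4)/Q(4)) = 0.5703·log₂(0.5703/0.0337) = 2.32734

D_KL(P||Q) = 0.26925 - 0.13591 - 0.10550 + 2.32734 = 2.35518 ≈ 2.3552 bits

D_KL(Q||P) = Σ Q(x) log₂(Q(x)/P(x))

Computing term by term:
  Q(1)·log₂(Q(1)/P(1)) = 0.1567·log₂(0.1567/0.295) = -0.14302
  Q(2)·log₂(Q(2)/P(2)) = 0.6004·log₂(0.6004/0.0322) = 2.53416
  Q(3)·log₂(Q(3)/P(3)) = 0.2092·log₂(0.2092/0.1025) = 0.21532
  Q(4)·log₂(Q(4)/P(4)) = 0.0337·log₂(0.0337/0.5703) = -0.13753

D_KL(Q||P) = -0.14302 + 2.53416 + 0.21532 - 0.13753 = 2.46893 ≈ 2.4689 bits

These are NOT equal (difference: 0.1137 bits). KL divergence is asymmetric: D_KL(P||Q) ≠ D_KL(Q||P) in general.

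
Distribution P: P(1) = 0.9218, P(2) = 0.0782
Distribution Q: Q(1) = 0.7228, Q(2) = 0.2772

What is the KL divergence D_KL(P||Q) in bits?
0.1807 bits

D_KL(P||Q) = Σ P(x) log₂(P(x)/Q(x))

Computing term by term:
  P(1)·log₂(P(1)/Q(1)) = 0.9218·log₂(0.9218/0.7228) = 0.32342
  P(2)·log₂(P(2)/Q(2)) = 0.0782·log₂(0.0782/0.2772) = -0.14277

D_KL(P||Q) = 0.32342 - 0.14277 = 0.18065 ≈ 0.1807 bits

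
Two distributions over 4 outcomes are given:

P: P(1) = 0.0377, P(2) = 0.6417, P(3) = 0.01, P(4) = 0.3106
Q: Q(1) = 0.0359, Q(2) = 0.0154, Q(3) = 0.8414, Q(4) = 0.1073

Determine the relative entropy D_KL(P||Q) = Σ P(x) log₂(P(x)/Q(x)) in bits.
3.8679 bits

D_KL(P||Q) = Σ P(x) log₂(P(x)/Q(x))

Computing term by term:
  P(1)·log₂(P(1)/Q(1)) = 0.0377·log₂(0.0377/0.0359) = 0.00266
  P(2)·log₂(P(2)/Q(2)) = 0.6417·log₂(0.6417/0.0154) = 3.45292
  P(3)·log₂(P(3)/Q(3)) = 0.01·log₂(0.01/0.8414) = -0.06395
  P(4)·log₂(P(4)/Q(4)) = 0.3106·log₂(0.3106/0.1073) = 0.47628

D_KL(P||Q) = 0.00266 + 3.45292 - 0.06395 + 0.47628 = 3.86791 ≈ 3.8679 bits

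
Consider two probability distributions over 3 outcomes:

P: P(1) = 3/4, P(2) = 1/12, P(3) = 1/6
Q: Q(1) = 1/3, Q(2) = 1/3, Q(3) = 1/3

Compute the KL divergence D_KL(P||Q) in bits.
0.5441 bits

D_KL(P||Q) = Σ P(x) log₂(P(x)/Q(x))

Computing term by term:
  P(1)·log₂(P(1)/Q(1)) = (3/4)·log₂((3/4)/(1/3)) = 0.87744
  P(2)·log₂(P(2)/Q(2)) = (1/12)·log₂((1/12)/(1/3)) = -0.16667
  P(3)·log₂(P(3)/Q(3)) = (1/6)·log₂((1/6)/(1/3)) = -0.16667

D_KL(P||Q) = 0.87744 - 0.16667 - 0.16667 = 0.54410 ≈ 0.5441 bits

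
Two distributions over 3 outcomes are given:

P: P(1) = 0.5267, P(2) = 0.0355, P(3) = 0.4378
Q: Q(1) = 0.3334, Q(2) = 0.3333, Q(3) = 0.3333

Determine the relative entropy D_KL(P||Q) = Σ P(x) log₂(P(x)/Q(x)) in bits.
0.4050 bits

D_KL(P||Q) = Σ P(x) log₂(P(x)/Q(x))

Computing term by term:
  P(1)·log₂(P(1)/Q(1)) = 0.5267·log₂(0.5267/0.3334) = 0.34748
  P(2)·log₂(P(2)/Q(2)) = 0.0355·log₂(0.0355/0.3333) = -0.11470
  P(3)·log₂(P(3)/Q(3)) = 0.4378·log₂(0.4378/0.3333) = 0.17225

D_KL(P||Q) = 0.34748 - 0.11470 + 0.17225 = 0.40503 ≈ 0.4050 bits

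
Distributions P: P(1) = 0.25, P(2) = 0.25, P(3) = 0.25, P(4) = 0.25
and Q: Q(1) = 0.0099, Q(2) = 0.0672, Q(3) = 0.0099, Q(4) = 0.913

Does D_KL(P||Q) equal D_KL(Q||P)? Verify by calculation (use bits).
D_KL(P||Q) = 2.3359 bits, D_KL(Q||P) = 1.4865 bits. No — D_KL(P||Q) ≠ D_KL(Q||P) for this pair.

D_KL(P||Q) = Σ P(x) log₂(P(x)/Q(x))

Computing term by term:
  P(1)·log₂(P(1)/Q(1)) = 0.25·log₂(0.25/0.0099) = 1.16459
  P(2)·log₂(P(2)/Q(2)) = 0.25·log₂(0.25/0.0672) = 0.47385
  P(3)·log₂(P(3)/Q(3)) = 0.25·log₂(0.25/0.0099) = 1.16459
  P(4)·log₂(P(4)/Q(4)) = 0.25·log₂(0.25/0.913) = -0.46717

D_KL(P||Q) = 1.16459 + 0.47385 + 1.16459 - 0.46717 = 2.33586 ≈ 2.3359 bits

D_KL(Q||P) = Σ Q(x) log₂(Q(x)/P(x))

Computing term by term:
  Q(1)·log₂(Q(1)/P(1)) = 0.0099·log₂(0.0099/0.25) = -0.04612
  Q(2)·log₂(Q(2)/P(2)) = 0.0672·log₂(0.0672/0.25) = -0.12737
  Q(3)·log₂(Q(3)/P(3)) = 0.0099·log₂(0.0099/0.25) = -0.04612
  Q(4)·log₂(Q(4)/P(4)) = 0.913·log₂(0.913/0.25) = 1.70611

D_KL(Q||P) = -0.04612 - 0.12737 - 0.04612 + 1.70611 = 1.48650 ≈ 1.4865 bits

These are NOT equal (difference: 0.8494 bits). KL divergence is asymmetric: D_KL(P||Q) ≠ D_KL(Q||P) in general.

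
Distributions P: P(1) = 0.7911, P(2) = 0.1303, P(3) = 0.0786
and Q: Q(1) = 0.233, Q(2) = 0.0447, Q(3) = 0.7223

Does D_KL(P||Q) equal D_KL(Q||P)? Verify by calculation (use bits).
D_KL(P||Q) = 1.3447 bits, D_KL(Q||P) = 1.8315 bits. No — D_KL(P||Q) ≠ D_KL(Q||P) for this pair.

D_KL(P||Q) = Σ P(x) log₂(P(x)/Q(x))

Computing term by term:
  P(1)·log₂(P(1)/Q(1)) = 0.7911·log₂(0.7911/0.233) = 1.39513
  P(2)·log₂(P(2)/Q(2)) = 0.1303·log₂(0.1303/0.0447) = 0.20112
  P(3)·log₂(P(3)/Q(3)) = 0.0786·log₂(0.0786/0.7223) = -0.25152

D_KL(P||Q) = 1.39513 + 0.20112 - 0.25152 = 1.34473 ≈ 1.3447 bits

D_KL(Q||P) = Σ Q(x) log₂(Q(x)/P(x))

Computing term by term:
  Q(1)·log₂(Q(1)/P(1)) = 0.233·log₂(0.233/0.7911) = -0.41090
  Q(2)·log₂(Q(2)/P(2)) = 0.0447·log₂(0.0447/0.1303) = -0.06899
  Q(3)·log₂(Q(3)/P(3)) = 0.7223·log₂(0.7223/0.0786) = 2.31136

D_KL(Q||P) = -0.41090 - 0.06899 + 2.31136 = 1.83147 ≈ 1.8315 bits

These are NOT equal (difference: 0.4868 bits). KL divergence is asymmetric: D_KL(P||Q) ≠ D_KL(Q||P) in general.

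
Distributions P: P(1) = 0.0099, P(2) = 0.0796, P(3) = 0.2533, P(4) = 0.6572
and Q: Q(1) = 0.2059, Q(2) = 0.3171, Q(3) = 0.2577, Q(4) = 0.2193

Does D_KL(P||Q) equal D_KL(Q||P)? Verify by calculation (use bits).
D_KL(P||Q) = 0.8323 bits, D_KL(Q||P) = 1.1930 bits. No — D_KL(P||Q) ≠ D_KL(Q||P) for this pair.

D_KL(P||Q) = Σ P(x) log₂(P(x)/Q(x))

Computing term by term:
  P(1)·log₂(P(1)/Q(1)) = 0.0099·log₂(0.0099/0.2059) = -0.04335
  P(2)·log₂(P(2)/Q(2)) = 0.0796·log₂(0.0796/0.3171) = -0.15873
  P(3)·log₂(P(3)/Q(3)) = 0.2533·log₂(0.2533/0.2577) = -0.00629
  P(4)·log₂(P(4)/Q(4)) = 0.6572·log₂(0.6572/0.2193) = 1.04063

D_KL(P||Q) = -0.04335 - 0.15873 - 0.00629 + 1.04063 = 0.83226 ≈ 0.8323 bits

D_KL(Q||P) = Σ Q(x) log₂(Q(x)/P(x))

Computing term by term:
  Q(1)·log₂(Q(1)/P(1)) = 0.2059·log₂(0.2059/0.0099) = 0.90151
  Q(2)·log₂(Q(2)/P(2)) = 0.3171·log₂(0.3171/0.0796) = 0.63233
  Q(3)·log₂(Q(3)/P(3)) = 0.2577·log₂(0.2577/0.2533) = 0.00640
  Q(4)·log₂(Q(4)/P(4)) = 0.2193·log₂(0.2193/0.6572) = -0.34725

D_KL(Q||P) = 0.90151 + 0.63233 + 0.00640 - 0.34725 = 1.19299 ≈ 1.1930 bits

These are NOT equal (difference: 0.3607 bits). KL divergence is asymmetric: D_KL(P||Q) ≠ D_KL(Q||P) in general.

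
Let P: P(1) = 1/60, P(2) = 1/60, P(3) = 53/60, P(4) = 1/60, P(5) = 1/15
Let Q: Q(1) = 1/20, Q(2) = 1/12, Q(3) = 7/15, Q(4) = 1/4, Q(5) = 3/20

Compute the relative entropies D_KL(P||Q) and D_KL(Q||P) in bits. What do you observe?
D_KL(P||Q) = 0.6049 bits, D_KL(Q||P) = 0.9954 bits. The two directions give different values (D_KL(Q||P) exceeds D_KL(P||Q) by 0.3905 bits): KL divergence is asymmetric.

D_KL(P||Q) = Σ P(x) log₂(P(x)/Q(x))

Computing term by term:
  P(1)·log₂(P(1)/Q(1)) = (1/60)·log₂((1/60)/(1/20)) = -0.02642
  P(2)·log₂(P(2)/Q(2)) = (1/60)·log₂((1/60)/(1/12)) = -0.03870
  P(3)·log₂(P(3)/Q(3)) = (53/60)·log₂((53/60)/(7/15)) = 0.81317
  P(4)·log₂(P(4)/Q(4)) = (1/60)·log₂((1/60)/(1/4)) = -0.06511
  P(5)·log₂(P(5)/Q(5)) = (1/15)·log₂((1/15)/(3/20)) = -0.07800

D_KL(P||Q) = -0.02642 - 0.03870 + 0.81317 - 0.06511 - 0.07800 = 0.60494 ≈ 0.6049 bits

D_KL(Q||P) = Σ Q(x) log₂(Q(x)/P(x))

Computing term by term:
  Q(1)·log₂(Q(1)/P(1)) = (1/20)·log₂((1/20)/(1/60)) = 0.07925
  Q(2)·log₂(Q(2)/P(2)) = (1/12)·log₂((1/12)/(1/60)) = 0.19349
  Q(3)·log₂(Q(3)/P(3)) = (7/15)·log₂((7/15)/(53/60)) = -0.42960
  Q(4)·log₂(Q(4)/P(4)) = (1/4)·log₂((1/4)/(1/60)) = 0.97672
  Q(5)·log₂(Q(5)/P(5)) = (3/20)·log₂((3/20)/(1/15)) = 0.17549

D_KL(Q||P) = 0.07925 + 0.19349 - 0.42960 + 0.97672 + 0.17549 = 0.99535 ≈ 0.9954 bits

These are NOT equal (difference: 0.3905 bits). KL divergence is asymmetric: D_KL(P||Q) ≠ D_KL(Q||P) in general.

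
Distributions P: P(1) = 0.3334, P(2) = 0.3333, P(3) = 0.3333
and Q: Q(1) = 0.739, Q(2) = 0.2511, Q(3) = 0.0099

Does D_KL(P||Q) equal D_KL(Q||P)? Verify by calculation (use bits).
D_KL(P||Q) = 1.4442 bits, D_KL(Q||P) = 0.6958 bits. No — D_KL(P||Q) ≠ D_KL(Q||P) for this pair.

D_KL(P||Q) = Σ P(x) log₂(P(x)/Q(x))

Computing term by term:
  P(1)·log₂(P(1)/Q(1)) = 0.3334·log₂(0.3334/0.739) = -0.38285
  P(2)·log₂(P(2)/Q(2)) = 0.3333·log₂(0.3333/0.2511) = 0.13617
  P(3)·log₂(P(3)/Q(3)) = 0.3333·log₂(0.3333/0.0099) = 1.69091

D_KL(P||Q) = -0.38285 + 0.13617 + 1.69091 = 1.44423 ≈ 1.4442 bits

D_KL(Q||P) = Σ Q(x) log₂(Q(x)/P(x))

Computing term by term:
  Q(1)·log₂(Q(1)/P(1)) = 0.739·log₂(0.739/0.3334) = 0.84861
  Q(2)·log₂(Q(2)/P(2)) = 0.2511·log₂(0.2511/0.3333) = -0.10259
  Q(3)·log₂(Q(3)/P(3)) = 0.0099·log₂(0.0099/0.3333) = -0.05023

D_KL(Q||P) = 0.84861 - 0.10259 - 0.05023 = 0.69579 ≈ 0.6958 bits

These are NOT equal (difference: 0.7484 bits). KL divergence is asymmetric: D_KL(P||Q) ≠ D_KL(Q||P) in general.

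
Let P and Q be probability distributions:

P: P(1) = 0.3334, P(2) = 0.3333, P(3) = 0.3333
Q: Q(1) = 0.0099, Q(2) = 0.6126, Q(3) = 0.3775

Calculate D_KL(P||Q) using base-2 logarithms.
1.3390 bits

D_KL(P||Q) = Σ P(x) log₂(P(x)/Q(x))

Computing term by term:
  P(1)·log₂(P(1)/Q(1)) = 0.3334·log₂(0.3334/0.0099) = 1.69157
  P(2)·log₂(P(2)/Q(2)) = 0.3333·log₂(0.3333/0.6126) = -0.29268
  P(3)·log₂(P(3)/Q(3)) = 0.3333·log₂(0.3333/0.3775) = -0.05988

D_KL(P||Q) = 1.69157 - 0.29268 - 0.05988 = 1.33901 ≈ 1.3390 bits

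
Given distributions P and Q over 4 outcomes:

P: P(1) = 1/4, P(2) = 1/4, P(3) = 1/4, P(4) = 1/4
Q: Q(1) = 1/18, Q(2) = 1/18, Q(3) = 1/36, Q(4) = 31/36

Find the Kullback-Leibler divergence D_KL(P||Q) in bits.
1.4314 bits

D_KL(P||Q) = Σ P(x) log₂(P(x)/Q(x))

Computing term by term:
  P(1)·log₂(P(1)/Q(1)) = (1/4)·log₂((1/4)/(1/18)) = 0.54248
  P(2)·log₂(P(2)/Q(2)) = (1/4)·log₂((1/4)/(1/18)) = 0.54248
  P(3)·log₂(P(3)/Q(3)) = (1/4)·log₂((1/4)/(1/36)) = 0.79248
  P(4)·log₂(P(4)/Q(4)) = (1/4)·log₂((1/4)/(31/36)) = -0.44607

D_KL(P||Q) = 0.54248 + 0.54248 + 0.79248 - 0.44607 = 1.43137 ≈ 1.4314 bits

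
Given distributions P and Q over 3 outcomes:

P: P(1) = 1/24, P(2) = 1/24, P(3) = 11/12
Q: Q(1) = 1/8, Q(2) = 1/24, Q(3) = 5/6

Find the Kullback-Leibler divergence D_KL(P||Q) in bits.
0.0600 bits

D_KL(P||Q) = Σ P(x) log₂(P(x)/Q(x))

Computing term by term:
  P(1)·log₂(P(1)/Q(1)) = (1/24)·log₂((1/24)/(1/8)) = -0.06604
  P(2)·log₂(P(2)/Q(2)) = (1/24)·log₂((1/24)/(1/24)) = 0.00000
  P(3)·log₂(P(3)/Q(3)) = (11/12)·log₂((11/12)/(5/6)) = 0.12604

D_KL(P||Q) = -0.06604 + 0.00000 + 0.12604 = 0.06000 ≈ 0.0600 bits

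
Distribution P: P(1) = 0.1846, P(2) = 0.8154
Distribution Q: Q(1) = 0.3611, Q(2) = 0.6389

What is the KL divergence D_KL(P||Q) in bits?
0.1083 bits

D_KL(P||Q) = Σ P(x) log₂(P(x)/Q(x))

Computing term by term:
  P(1)·log₂(P(1)/Q(1)) = 0.1846·log₂(0.1846/0.3611) = -0.17869
  P(2)·log₂(P(2)/Q(2)) = 0.8154·log₂(0.8154/0.6389) = 0.28695

D_KL(P||Q) = -0.17869 + 0.28695 = 0.10826 ≈ 0.1083 bits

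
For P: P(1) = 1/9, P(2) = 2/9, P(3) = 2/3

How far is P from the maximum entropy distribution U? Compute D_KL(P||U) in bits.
0.3606 bits

U(i) = 1/3 for all i

D_KL(P||U) = Σ P(x) log₂(P(x) / (1/3))
           = Σ P(x) log₂(P(x)) + log₂(3)
           = log₂(3) - H(P)

H(P) = -Σ P(x) log₂(P(x)):
  -P(1)·log₂(P(1)) = -(1/9)·log₂(1/9) = 0.35221
  -P(2)·log₂(P(2)) = -(2/9)·log₂(2/9) = 0.48221
  -P(3)·log₂(P(3)) = -(2/3)·log₂(2/3) = 0.38998
H(P) = 0.35221 + 0.48221 + 0.38998 = 1.22440 bits

log₂(3) = 1.58496 bits

D_KL(P||U) = 1.58496 - 1.22440 = 0.36056 ≈ 0.3606 bits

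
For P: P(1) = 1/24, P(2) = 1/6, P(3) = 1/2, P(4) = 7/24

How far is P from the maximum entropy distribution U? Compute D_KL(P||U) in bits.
0.3597 bits

U(i) = 1/4 for all i

D_KL(P||U) = Σ P(x) log₂(P(x) / (1/4))
           = Σ P(x) log₂(P(x)) + log₂(4)
           = log₂(4) - H(P)

H(P) = -Σ P(x) log₂(P(x)):
  -P(1)·log₂(P(1)) = -(1/24)·log₂(1/24) = 0.19104
  -P(2)·log₂(P(2)) = -(1/6)·log₂(1/6) = 0.43083
  -P(3)·log₂(P(3)) = -(1/2)·log₂(1/2) = 0.50000
  -P(4)·log₂(P(4)) = -(7/24)·log₂(7/24) = 0.51847
H(P) = 0.19104 + 0.43083 + 0.50000 + 0.51847 = 1.64034 bits

log₂(4) = 2.00000 bits

D_KL(P||U) = 2.00000 - 1.64034 = 0.35966 ≈ 0.3597 bits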